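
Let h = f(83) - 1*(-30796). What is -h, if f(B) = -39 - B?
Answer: -30674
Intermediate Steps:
h = 30674 (h = (-39 - 1*83) - 1*(-30796) = (-39 - 83) + 30796 = -122 + 30796 = 30674)
-h = -1*30674 = -30674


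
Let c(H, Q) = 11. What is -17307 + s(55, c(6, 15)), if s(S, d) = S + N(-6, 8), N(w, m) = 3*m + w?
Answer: -17234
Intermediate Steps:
N(w, m) = w + 3*m
s(S, d) = 18 + S (s(S, d) = S + (-6 + 3*8) = S + (-6 + 24) = S + 18 = 18 + S)
-17307 + s(55, c(6, 15)) = -17307 + (18 + 55) = -17307 + 73 = -17234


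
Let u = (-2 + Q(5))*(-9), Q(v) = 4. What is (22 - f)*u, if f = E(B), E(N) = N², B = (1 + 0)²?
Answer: -378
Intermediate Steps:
B = 1 (B = 1² = 1)
f = 1 (f = 1² = 1)
u = -18 (u = (-2 + 4)*(-9) = 2*(-9) = -18)
(22 - f)*u = (22 - 1*1)*(-18) = (22 - 1)*(-18) = 21*(-18) = -378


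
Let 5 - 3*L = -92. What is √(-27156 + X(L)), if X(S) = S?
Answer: I*√244113/3 ≈ 164.69*I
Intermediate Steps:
L = 97/3 (L = 5/3 - ⅓*(-92) = 5/3 + 92/3 = 97/3 ≈ 32.333)
√(-27156 + X(L)) = √(-27156 + 97/3) = √(-81371/3) = I*√244113/3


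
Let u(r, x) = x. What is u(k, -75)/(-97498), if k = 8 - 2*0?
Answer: 75/97498 ≈ 0.00076925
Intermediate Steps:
k = 8 (k = 8 + 0 = 8)
u(k, -75)/(-97498) = -75/(-97498) = -75*(-1/97498) = 75/97498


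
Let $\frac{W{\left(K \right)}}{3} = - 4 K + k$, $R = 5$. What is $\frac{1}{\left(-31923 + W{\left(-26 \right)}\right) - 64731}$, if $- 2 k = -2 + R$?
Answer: $- \frac{2}{192693} \approx -1.0379 \cdot 10^{-5}$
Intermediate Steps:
$k = - \frac{3}{2}$ ($k = - \frac{-2 + 5}{2} = \left(- \frac{1}{2}\right) 3 = - \frac{3}{2} \approx -1.5$)
$W{\left(K \right)} = - \frac{9}{2} - 12 K$ ($W{\left(K \right)} = 3 \left(- 4 K - \frac{3}{2}\right) = 3 \left(- \frac{3}{2} - 4 K\right) = - \frac{9}{2} - 12 K$)
$\frac{1}{\left(-31923 + W{\left(-26 \right)}\right) - 64731} = \frac{1}{\left(-31923 - - \frac{615}{2}\right) - 64731} = \frac{1}{\left(-31923 + \left(- \frac{9}{2} + 312\right)\right) - 64731} = \frac{1}{\left(-31923 + \frac{615}{2}\right) - 64731} = \frac{1}{- \frac{63231}{2} - 64731} = \frac{1}{- \frac{192693}{2}} = - \frac{2}{192693}$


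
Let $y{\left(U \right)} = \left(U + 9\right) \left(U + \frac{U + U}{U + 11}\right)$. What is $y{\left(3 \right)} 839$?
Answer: $\frac{241632}{7} \approx 34519.0$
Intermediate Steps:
$y{\left(U \right)} = \left(9 + U\right) \left(U + \frac{2 U}{11 + U}\right)$
$y{\left(3 \right)} 839 = \frac{3 \left(117 + 3^{2} + 22 \cdot 3\right)}{11 + 3} \cdot 839 = \frac{3 \left(117 + 9 + 66\right)}{14} \cdot 839 = 3 \cdot \frac{1}{14} \cdot 192 \cdot 839 = \frac{288}{7} \cdot 839 = \frac{241632}{7}$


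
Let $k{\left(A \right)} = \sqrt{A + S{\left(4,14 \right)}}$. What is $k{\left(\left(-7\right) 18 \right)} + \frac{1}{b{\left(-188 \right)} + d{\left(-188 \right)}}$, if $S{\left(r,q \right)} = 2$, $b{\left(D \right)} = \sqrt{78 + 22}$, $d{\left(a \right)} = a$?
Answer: $- \frac{1}{178} + 2 i \sqrt{31} \approx -0.005618 + 11.136 i$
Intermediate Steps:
$b{\left(D \right)} = 10$ ($b{\left(D \right)} = \sqrt{100} = 10$)
$k{\left(A \right)} = \sqrt{2 + A}$ ($k{\left(A \right)} = \sqrt{A + 2} = \sqrt{2 + A}$)
$k{\left(\left(-7\right) 18 \right)} + \frac{1}{b{\left(-188 \right)} + d{\left(-188 \right)}} = \sqrt{2 - 126} + \frac{1}{10 - 188} = \sqrt{2 - 126} + \frac{1}{-178} = \sqrt{-124} - \frac{1}{178} = 2 i \sqrt{31} - \frac{1}{178} = - \frac{1}{178} + 2 i \sqrt{31}$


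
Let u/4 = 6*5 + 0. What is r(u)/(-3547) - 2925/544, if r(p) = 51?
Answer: -10402719/1929568 ≈ -5.3912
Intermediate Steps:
u = 120 (u = 4*(6*5 + 0) = 4*(30 + 0) = 4*30 = 120)
r(u)/(-3547) - 2925/544 = 51/(-3547) - 2925/544 = 51*(-1/3547) - 2925*1/544 = -51/3547 - 2925/544 = -10402719/1929568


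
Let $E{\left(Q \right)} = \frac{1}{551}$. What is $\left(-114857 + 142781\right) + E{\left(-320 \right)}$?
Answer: $\frac{15386125}{551} \approx 27924.0$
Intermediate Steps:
$E{\left(Q \right)} = \frac{1}{551}$
$\left(-114857 + 142781\right) + E{\left(-320 \right)} = \left(-114857 + 142781\right) + \frac{1}{551} = 27924 + \frac{1}{551} = \frac{15386125}{551}$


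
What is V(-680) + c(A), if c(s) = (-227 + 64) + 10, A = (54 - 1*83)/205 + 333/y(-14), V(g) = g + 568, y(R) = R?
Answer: -265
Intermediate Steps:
V(g) = 568 + g
A = -68671/2870 (A = (54 - 1*83)/205 + 333/(-14) = (54 - 83)*(1/205) + 333*(-1/14) = -29*1/205 - 333/14 = -29/205 - 333/14 = -68671/2870 ≈ -23.927)
c(s) = -153 (c(s) = -163 + 10 = -153)
V(-680) + c(A) = (568 - 680) - 153 = -112 - 153 = -265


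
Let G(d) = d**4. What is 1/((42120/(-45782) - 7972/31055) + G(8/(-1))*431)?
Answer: 710880005/1254969663201528 ≈ 5.6645e-7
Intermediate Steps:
1/((42120/(-45782) - 7972/31055) + G(8/(-1))*431) = 1/((42120/(-45782) - 7972/31055) + (8/(-1))**4*431) = 1/((42120*(-1/45782) - 7972*1/31055) + (8*(-1))**4*431) = 1/((-21060/22891 - 7972/31055) + (-8)**4*431) = 1/(-836505352/710880005 + 4096*431) = 1/(-836505352/710880005 + 1765376) = 1/(1254969663201528/710880005) = 710880005/1254969663201528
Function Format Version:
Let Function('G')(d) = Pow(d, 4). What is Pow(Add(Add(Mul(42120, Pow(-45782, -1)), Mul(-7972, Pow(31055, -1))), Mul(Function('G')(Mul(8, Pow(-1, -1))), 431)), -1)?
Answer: Rational(710880005, 1254969663201528) ≈ 5.6645e-7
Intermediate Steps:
Pow(Add(Add(Mul(42120, Pow(-45782, -1)), Mul(-7972, Pow(31055, -1))), Mul(Function('G')(Mul(8, Pow(-1, -1))), 431)), -1) = Pow(Add(Add(Mul(42120, Pow(-45782, -1)), Mul(-7972, Pow(31055, -1))), Mul(Pow(Mul(8, Pow(-1, -1)), 4), 431)), -1) = Pow(Add(Add(Mul(42120, Rational(-1, 45782)), Mul(-7972, Rational(1, 31055))), Mul(Pow(Mul(8, -1), 4), 431)), -1) = Pow(Add(Add(Rational(-21060, 22891), Rational(-7972, 31055)), Mul(Pow(-8, 4), 431)), -1) = Pow(Add(Rational(-836505352, 710880005), Mul(4096, 431)), -1) = Pow(Add(Rational(-836505352, 710880005), 1765376), -1) = Pow(Rational(1254969663201528, 710880005), -1) = Rational(710880005, 1254969663201528)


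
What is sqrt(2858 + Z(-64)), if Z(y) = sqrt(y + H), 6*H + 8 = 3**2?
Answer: sqrt(102888 + 6*I*sqrt(2298))/6 ≈ 53.46 + 0.074724*I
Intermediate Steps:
H = 1/6 (H = -4/3 + (1/6)*3**2 = -4/3 + (1/6)*9 = -4/3 + 3/2 = 1/6 ≈ 0.16667)
Z(y) = sqrt(1/6 + y) (Z(y) = sqrt(y + 1/6) = sqrt(1/6 + y))
sqrt(2858 + Z(-64)) = sqrt(2858 + sqrt(6 + 36*(-64))/6) = sqrt(2858 + sqrt(6 - 2304)/6) = sqrt(2858 + sqrt(-2298)/6) = sqrt(2858 + (I*sqrt(2298))/6) = sqrt(2858 + I*sqrt(2298)/6)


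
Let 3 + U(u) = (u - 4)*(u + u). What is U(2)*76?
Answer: -836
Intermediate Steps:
U(u) = -3 + 2*u*(-4 + u) (U(u) = -3 + (u - 4)*(u + u) = -3 + (-4 + u)*(2*u) = -3 + 2*u*(-4 + u))
U(2)*76 = (-3 - 8*2 + 2*2²)*76 = (-3 - 16 + 2*4)*76 = (-3 - 16 + 8)*76 = -11*76 = -836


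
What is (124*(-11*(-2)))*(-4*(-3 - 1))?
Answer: 43648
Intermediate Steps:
(124*(-11*(-2)))*(-4*(-3 - 1)) = (124*22)*(-4*(-4)) = 2728*16 = 43648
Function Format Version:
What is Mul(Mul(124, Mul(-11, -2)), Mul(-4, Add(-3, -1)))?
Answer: 43648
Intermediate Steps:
Mul(Mul(124, Mul(-11, -2)), Mul(-4, Add(-3, -1))) = Mul(Mul(124, 22), Mul(-4, -4)) = Mul(2728, 16) = 43648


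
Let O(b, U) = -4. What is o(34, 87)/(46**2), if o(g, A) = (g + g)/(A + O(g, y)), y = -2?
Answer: 17/43907 ≈ 0.00038718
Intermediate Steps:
o(g, A) = 2*g/(-4 + A) (o(g, A) = (g + g)/(A - 4) = (2*g)/(-4 + A) = 2*g/(-4 + A))
o(34, 87)/(46**2) = (2*34/(-4 + 87))/(46**2) = (2*34/83)/2116 = (2*34*(1/83))*(1/2116) = (68/83)*(1/2116) = 17/43907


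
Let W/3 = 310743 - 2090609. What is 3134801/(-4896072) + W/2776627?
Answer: -2049837020899/799680335832 ≈ -2.5633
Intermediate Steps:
W = -5339598 (W = 3*(310743 - 2090609) = 3*(-1779866) = -5339598)
3134801/(-4896072) + W/2776627 = 3134801/(-4896072) - 5339598/2776627 = 3134801*(-1/4896072) - 5339598*1/2776627 = -3134801/4896072 - 314094/163331 = -2049837020899/799680335832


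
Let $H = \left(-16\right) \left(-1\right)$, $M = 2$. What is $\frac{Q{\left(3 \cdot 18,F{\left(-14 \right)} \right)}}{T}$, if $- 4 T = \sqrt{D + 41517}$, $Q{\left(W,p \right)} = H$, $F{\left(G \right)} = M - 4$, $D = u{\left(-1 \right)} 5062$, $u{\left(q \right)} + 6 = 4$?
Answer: $- \frac{64 \sqrt{31393}}{31393} \approx -0.36121$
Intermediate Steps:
$u{\left(q \right)} = -2$ ($u{\left(q \right)} = -6 + 4 = -2$)
$D = -10124$ ($D = \left(-2\right) 5062 = -10124$)
$H = 16$
$F{\left(G \right)} = -2$ ($F{\left(G \right)} = 2 - 4 = -2$)
$Q{\left(W,p \right)} = 16$
$T = - \frac{\sqrt{31393}}{4}$ ($T = - \frac{\sqrt{-10124 + 41517}}{4} = - \frac{\sqrt{31393}}{4} \approx -44.295$)
$\frac{Q{\left(3 \cdot 18,F{\left(-14 \right)} \right)}}{T} = \frac{16}{\left(- \frac{1}{4}\right) \sqrt{31393}} = 16 \left(- \frac{4 \sqrt{31393}}{31393}\right) = - \frac{64 \sqrt{31393}}{31393}$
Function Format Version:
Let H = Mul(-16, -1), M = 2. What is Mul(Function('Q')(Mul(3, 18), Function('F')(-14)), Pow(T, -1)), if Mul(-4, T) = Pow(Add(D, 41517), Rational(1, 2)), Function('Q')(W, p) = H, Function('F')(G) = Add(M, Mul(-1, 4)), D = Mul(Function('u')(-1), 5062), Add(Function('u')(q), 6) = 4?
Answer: Mul(Rational(-64, 31393), Pow(31393, Rational(1, 2))) ≈ -0.36121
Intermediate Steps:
Function('u')(q) = -2 (Function('u')(q) = Add(-6, 4) = -2)
D = -10124 (D = Mul(-2, 5062) = -10124)
H = 16
Function('F')(G) = -2 (Function('F')(G) = Add(2, Mul(-1, 4)) = Add(2, -4) = -2)
Function('Q')(W, p) = 16
T = Mul(Rational(-1, 4), Pow(31393, Rational(1, 2))) (T = Mul(Rational(-1, 4), Pow(Add(-10124, 41517), Rational(1, 2))) = Mul(Rational(-1, 4), Pow(31393, Rational(1, 2))) ≈ -44.295)
Mul(Function('Q')(Mul(3, 18), Function('F')(-14)), Pow(T, -1)) = Mul(16, Pow(Mul(Rational(-1, 4), Pow(31393, Rational(1, 2))), -1)) = Mul(16, Mul(Rational(-4, 31393), Pow(31393, Rational(1, 2)))) = Mul(Rational(-64, 31393), Pow(31393, Rational(1, 2)))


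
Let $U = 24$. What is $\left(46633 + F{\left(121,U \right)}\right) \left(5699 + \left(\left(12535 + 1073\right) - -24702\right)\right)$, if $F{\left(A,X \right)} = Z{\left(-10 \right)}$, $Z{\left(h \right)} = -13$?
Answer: $2051699580$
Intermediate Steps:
$F{\left(A,X \right)} = -13$
$\left(46633 + F{\left(121,U \right)}\right) \left(5699 + \left(\left(12535 + 1073\right) - -24702\right)\right) = \left(46633 - 13\right) \left(5699 + \left(\left(12535 + 1073\right) - -24702\right)\right) = 46620 \left(5699 + \left(13608 + 24702\right)\right) = 46620 \left(5699 + 38310\right) = 46620 \cdot 44009 = 2051699580$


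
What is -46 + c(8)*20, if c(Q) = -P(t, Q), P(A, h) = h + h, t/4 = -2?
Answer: -366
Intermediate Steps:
t = -8 (t = 4*(-2) = -8)
P(A, h) = 2*h
c(Q) = -2*Q
-46 + c(8)*20 = -46 - 2*8*20 = -46 - 16*20 = -46 - 320 = -366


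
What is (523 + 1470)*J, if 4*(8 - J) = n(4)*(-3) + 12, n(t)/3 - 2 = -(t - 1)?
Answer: 21923/4 ≈ 5480.8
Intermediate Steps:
n(t) = 9 - 3*t (n(t) = 6 + 3*(-(t - 1)) = 6 + 3*(-(-1 + t)) = 6 + 3*(1 - t) = 6 + (3 - 3*t) = 9 - 3*t)
J = 11/4 (J = 8 - ((9 - 3*4)*(-3) + 12)/4 = 8 - ((9 - 12)*(-3) + 12)/4 = 8 - (-3*(-3) + 12)/4 = 8 - (9 + 12)/4 = 8 - ¼*21 = 8 - 21/4 = 11/4 ≈ 2.7500)
(523 + 1470)*J = (523 + 1470)*(11/4) = 1993*(11/4) = 21923/4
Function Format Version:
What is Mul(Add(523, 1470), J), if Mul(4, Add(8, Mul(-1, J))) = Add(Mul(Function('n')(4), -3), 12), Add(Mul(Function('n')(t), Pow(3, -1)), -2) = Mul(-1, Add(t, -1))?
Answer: Rational(21923, 4) ≈ 5480.8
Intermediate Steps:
Function('n')(t) = Add(9, Mul(-3, t)) (Function('n')(t) = Add(6, Mul(3, Mul(-1, Add(t, -1)))) = Add(6, Mul(3, Mul(-1, Add(-1, t)))) = Add(6, Mul(3, Add(1, Mul(-1, t)))) = Add(6, Add(3, Mul(-3, t))) = Add(9, Mul(-3, t)))
J = Rational(11, 4) (J = Add(8, Mul(Rational(-1, 4), Add(Mul(Add(9, Mul(-3, 4)), -3), 12))) = Add(8, Mul(Rational(-1, 4), Add(Mul(Add(9, -12), -3), 12))) = Add(8, Mul(Rational(-1, 4), Add(Mul(-3, -3), 12))) = Add(8, Mul(Rational(-1, 4), Add(9, 12))) = Add(8, Mul(Rational(-1, 4), 21)) = Add(8, Rational(-21, 4)) = Rational(11, 4) ≈ 2.7500)
Mul(Add(523, 1470), J) = Mul(Add(523, 1470), Rational(11, 4)) = Mul(1993, Rational(11, 4)) = Rational(21923, 4)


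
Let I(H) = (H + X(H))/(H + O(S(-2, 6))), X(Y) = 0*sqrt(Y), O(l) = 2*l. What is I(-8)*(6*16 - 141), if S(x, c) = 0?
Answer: -45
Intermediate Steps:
X(Y) = 0
I(H) = 1 (I(H) = (H + 0)/(H + 2*0) = H/(H + 0) = H/H = 1)
I(-8)*(6*16 - 141) = 1*(6*16 - 141) = 1*(96 - 141) = 1*(-45) = -45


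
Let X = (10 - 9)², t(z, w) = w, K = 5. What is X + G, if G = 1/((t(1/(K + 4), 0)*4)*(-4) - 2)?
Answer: ½ ≈ 0.50000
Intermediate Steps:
X = 1 (X = 1² = 1)
G = -½ (G = 1/((0*4)*(-4) - 2) = 1/(0*(-4) - 2) = 1/(0 - 2) = 1/(-2) = -½ ≈ -0.50000)
X + G = 1 - ½ = ½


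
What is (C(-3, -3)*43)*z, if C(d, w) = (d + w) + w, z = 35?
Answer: -13545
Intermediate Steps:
C(d, w) = d + 2*w
(C(-3, -3)*43)*z = ((-3 + 2*(-3))*43)*35 = ((-3 - 6)*43)*35 = -9*43*35 = -387*35 = -13545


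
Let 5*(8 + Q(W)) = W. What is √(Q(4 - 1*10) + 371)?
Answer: 3*√1005/5 ≈ 19.021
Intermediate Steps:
Q(W) = -8 + W/5
√(Q(4 - 1*10) + 371) = √((-8 + (4 - 1*10)/5) + 371) = √((-8 + (4 - 10)/5) + 371) = √((-8 + (⅕)*(-6)) + 371) = √((-8 - 6/5) + 371) = √(-46/5 + 371) = √(1809/5) = 3*√1005/5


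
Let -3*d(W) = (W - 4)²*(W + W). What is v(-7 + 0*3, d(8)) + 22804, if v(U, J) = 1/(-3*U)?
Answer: 478885/21 ≈ 22804.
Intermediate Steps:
d(W) = -2*W*(-4 + W)²/3 (d(W) = -(W - 4)²*(W + W)/3 = -(-4 + W)²*2*W/3 = -2*W*(-4 + W)²/3)
v(U, J) = -1/(3*U)
v(-7 + 0*3, d(8)) + 22804 = -1/(3*(-7 + 0*3)) + 22804 = -1/(3*(-7 + 0)) + 22804 = -⅓/(-7) + 22804 = -⅓*(-⅐) + 22804 = 1/21 + 22804 = 478885/21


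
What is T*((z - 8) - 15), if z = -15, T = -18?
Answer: 684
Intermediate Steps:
T*((z - 8) - 15) = -18*((-15 - 8) - 15) = -18*(-23 - 15) = -18*(-38) = 684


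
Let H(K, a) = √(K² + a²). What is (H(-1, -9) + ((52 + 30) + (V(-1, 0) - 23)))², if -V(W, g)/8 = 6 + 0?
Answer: (11 + √82)² ≈ 402.22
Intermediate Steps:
V(W, g) = -48 (V(W, g) = -8*(6 + 0) = -8*6 = -48)
(H(-1, -9) + ((52 + 30) + (V(-1, 0) - 23)))² = (√((-1)² + (-9)²) + ((52 + 30) + (-48 - 23)))² = (√(1 + 81) + (82 - 71))² = (√82 + 11)² = (11 + √82)²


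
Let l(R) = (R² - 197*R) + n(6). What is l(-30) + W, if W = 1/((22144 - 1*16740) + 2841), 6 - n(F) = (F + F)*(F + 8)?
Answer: 54812761/8245 ≈ 6648.0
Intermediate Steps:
n(F) = 6 - 2*F*(8 + F) (n(F) = 6 - (F + F)*(F + 8) = 6 - 2*F*(8 + F))
l(R) = -162 + R² - 197*R (l(R) = (R² - 197*R) + (6 - 16*6 - 2*6²) = (R² - 197*R) + (6 - 96 - 2*36) = (R² - 197*R) + (6 - 96 - 72) = (R² - 197*R) - 162 = -162 + R² - 197*R)
W = 1/8245 (W = 1/((22144 - 16740) + 2841) = 1/(5404 + 2841) = 1/8245 ≈ 0.00012129)
l(-30) + W = (-162 + (-30)² - 197*(-30)) + 1/8245 = (-162 + 900 + 5910) + 1/8245 = 6648 + 1/8245 = 54812761/8245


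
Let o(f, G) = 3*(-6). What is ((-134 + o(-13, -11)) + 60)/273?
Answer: -92/273 ≈ -0.33700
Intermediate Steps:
o(f, G) = -18
((-134 + o(-13, -11)) + 60)/273 = ((-134 - 18) + 60)/273 = (-152 + 60)*(1/273) = -92*1/273 = -92/273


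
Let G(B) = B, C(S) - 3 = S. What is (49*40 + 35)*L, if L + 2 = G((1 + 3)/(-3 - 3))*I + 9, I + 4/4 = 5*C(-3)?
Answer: 15295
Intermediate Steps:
C(S) = 3 + S
I = -1 (I = -1 + 5*(3 - 3) = -1 + 5*0 = -1 + 0 = -1)
L = 23/3 (L = -2 + (((1 + 3)/(-3 - 3))*(-1) + 9) = -2 + ((4/(-6))*(-1) + 9) = -2 + ((4*(-1/6))*(-1) + 9) = -2 + (-2/3*(-1) + 9) = -2 + (2/3 + 9) = -2 + 29/3 = 23/3 ≈ 7.6667)
(49*40 + 35)*L = (49*40 + 35)*(23/3) = (1960 + 35)*(23/3) = 1995*(23/3) = 15295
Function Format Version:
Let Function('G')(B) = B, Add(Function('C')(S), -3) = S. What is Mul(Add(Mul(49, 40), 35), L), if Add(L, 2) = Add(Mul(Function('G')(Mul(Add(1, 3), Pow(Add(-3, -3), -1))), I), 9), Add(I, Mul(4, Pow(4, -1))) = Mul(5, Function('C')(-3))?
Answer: 15295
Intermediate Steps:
Function('C')(S) = Add(3, S)
I = -1 (I = Add(-1, Mul(5, Add(3, -3))) = Add(-1, Mul(5, 0)) = Add(-1, 0) = -1)
L = Rational(23, 3) (L = Add(-2, Add(Mul(Mul(Add(1, 3), Pow(Add(-3, -3), -1)), -1), 9)) = Add(-2, Add(Mul(Mul(4, Pow(-6, -1)), -1), 9)) = Add(-2, Add(Mul(Mul(4, Rational(-1, 6)), -1), 9)) = Add(-2, Add(Mul(Rational(-2, 3), -1), 9)) = Add(-2, Add(Rational(2, 3), 9)) = Add(-2, Rational(29, 3)) = Rational(23, 3) ≈ 7.6667)
Mul(Add(Mul(49, 40), 35), L) = Mul(Add(Mul(49, 40), 35), Rational(23, 3)) = Mul(Add(1960, 35), Rational(23, 3)) = Mul(1995, Rational(23, 3)) = 15295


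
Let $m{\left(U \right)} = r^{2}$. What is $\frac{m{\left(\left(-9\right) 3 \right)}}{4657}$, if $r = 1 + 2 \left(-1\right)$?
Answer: $\frac{1}{4657} \approx 0.00021473$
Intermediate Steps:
$r = -1$ ($r = 1 - 2 = -1$)
$m{\left(U \right)} = 1$ ($m{\left(U \right)} = \left(-1\right)^{2} = 1$)
$\frac{m{\left(\left(-9\right) 3 \right)}}{4657} = 1 \cdot \frac{1}{4657} = \frac{1}{4657}$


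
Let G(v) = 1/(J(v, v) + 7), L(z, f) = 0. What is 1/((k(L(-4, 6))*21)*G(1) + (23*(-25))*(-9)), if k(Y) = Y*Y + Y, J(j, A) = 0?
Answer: 1/5175 ≈ 0.00019324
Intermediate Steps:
k(Y) = Y + Y**2 (k(Y) = Y**2 + Y = Y + Y**2)
G(v) = 1/7 (G(v) = 1/(0 + 7) = 1/7)
1/((k(L(-4, 6))*21)*G(1) + (23*(-25))*(-9)) = 1/(((0*(1 + 0))*21)*(1/7) + (23*(-25))*(-9)) = 1/(((0*1)*21)*(1/7) - 575*(-9)) = 1/((0*21)*(1/7) + 5175) = 1/(0*(1/7) + 5175) = 1/(0 + 5175) = 1/5175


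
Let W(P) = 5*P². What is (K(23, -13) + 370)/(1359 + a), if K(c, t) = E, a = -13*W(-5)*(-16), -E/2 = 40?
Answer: 290/27359 ≈ 0.010600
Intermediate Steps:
E = -80 (E = -2*40 = -80)
a = 26000 (a = -65*(-5)²*(-16) = -65*25*(-16) = -13*125*(-16) = -1625*(-16) = 26000)
K(c, t) = -80
(K(23, -13) + 370)/(1359 + a) = (-80 + 370)/(1359 + 26000) = 290/27359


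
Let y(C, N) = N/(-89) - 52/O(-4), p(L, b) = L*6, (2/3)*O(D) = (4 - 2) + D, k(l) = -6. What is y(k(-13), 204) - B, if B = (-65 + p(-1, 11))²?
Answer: -1341931/267 ≈ -5026.0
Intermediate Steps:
O(D) = 3 + 3*D/2 (O(D) = 3*((4 - 2) + D)/2 = 3*(2 + D)/2 = 3 + 3*D/2)
p(L, b) = 6*L
B = 5041 (B = (-65 + 6*(-1))² = (-65 - 6)² = (-71)² = 5041)
y(C, N) = 52/3 - N/89 (y(C, N) = N/(-89) - 52/(3 + (3/2)*(-4)) = N*(-1/89) - 52/(3 - 6) = -N/89 - 52/(-3) = -N/89 - 52*(-⅓) = -N/89 + 52/3 = 52/3 - N/89)
y(k(-13), 204) - B = (52/3 - 1/89*204) - 1*5041 = (52/3 - 204/89) - 5041 = 4016/267 - 5041 = -1341931/267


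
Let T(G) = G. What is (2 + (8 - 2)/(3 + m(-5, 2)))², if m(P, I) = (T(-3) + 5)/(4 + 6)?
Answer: 961/64 ≈ 15.016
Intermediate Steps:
m(P, I) = ⅕ (m(P, I) = (-3 + 5)/(4 + 6) = 2/10 = 2*(⅒) = ⅕)
(2 + (8 - 2)/(3 + m(-5, 2)))² = (2 + (8 - 2)/(3 + ⅕))² = (2 + 6/(16/5))² = (2 + 6*(5/16))² = (2 + 15/8)² = (31/8)² = 961/64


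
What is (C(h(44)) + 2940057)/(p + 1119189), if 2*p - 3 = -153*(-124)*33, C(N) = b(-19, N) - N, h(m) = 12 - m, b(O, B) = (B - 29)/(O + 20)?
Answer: 5880056/2864457 ≈ 2.0528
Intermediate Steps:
b(O, B) = (-29 + B)/(20 + O)
C(N) = -29 (C(N) = (-29 + N)/(20 - 19) - N = (-29 + N)/1 - N = 1*(-29 + N) - N = (-29 + N) - N = -29)
p = 626079/2 (p = 3/2 + (-153*(-124)*33)/2 = 3/2 + (18972*33)/2 = 3/2 + (½)*626076 = 3/2 + 313038 = 626079/2 ≈ 3.1304e+5)
(C(h(44)) + 2940057)/(p + 1119189) = (-29 + 2940057)/(626079/2 + 1119189) = 2940028/(2864457/2) = 2940028*(2/2864457) = 5880056/2864457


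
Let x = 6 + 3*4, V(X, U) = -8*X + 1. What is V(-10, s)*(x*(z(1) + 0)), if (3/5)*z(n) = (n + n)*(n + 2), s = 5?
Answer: 14580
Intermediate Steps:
V(X, U) = 1 - 8*X
x = 18 (x = 6 + 12 = 18)
z(n) = 10*n*(2 + n)/3 (z(n) = 5*((n + n)*(n + 2))/3 = 5*((2*n)*(2 + n))/3 = 5*(2*n*(2 + n))/3 = 10*n*(2 + n)/3)
V(-10, s)*(x*(z(1) + 0)) = (1 - 8*(-10))*(18*((10/3)*1*(2 + 1) + 0)) = (1 + 80)*(18*((10/3)*1*3 + 0)) = 81*(18*(10 + 0)) = 81*(18*10) = 81*180 = 14580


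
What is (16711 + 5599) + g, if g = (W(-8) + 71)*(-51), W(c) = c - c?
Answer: 18689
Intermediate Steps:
W(c) = 0
g = -3621 (g = (0 + 71)*(-51) = 71*(-51) = -3621)
(16711 + 5599) + g = (16711 + 5599) - 3621 = 22310 - 3621 = 18689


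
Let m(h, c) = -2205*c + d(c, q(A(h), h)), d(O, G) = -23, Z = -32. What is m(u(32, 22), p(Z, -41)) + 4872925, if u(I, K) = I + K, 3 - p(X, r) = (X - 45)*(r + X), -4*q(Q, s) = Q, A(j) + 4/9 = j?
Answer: 17260592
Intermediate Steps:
A(j) = -4/9 + j
q(Q, s) = -Q/4
p(X, r) = 3 - (-45 + X)*(X + r) (p(X, r) = 3 - (X - 45)*(r + X) = 3 - (-45 + X)*(X + r))
m(h, c) = -23 - 2205*c (m(h, c) = -2205*c - 23 = -23 - 2205*c)
m(u(32, 22), p(Z, -41)) + 4872925 = (-23 - 2205*(3 - 1*(-32)² + 45*(-32) + 45*(-41) - 1*(-32)*(-41))) + 4872925 = (-23 - 2205*(3 - 1*1024 - 1440 - 1845 - 1312)) + 4872925 = (-23 - 2205*(3 - 1024 - 1440 - 1845 - 1312)) + 4872925 = (-23 - 2205*(-5618)) + 4872925 = (-23 + 12387690) + 4872925 = 12387667 + 4872925 = 17260592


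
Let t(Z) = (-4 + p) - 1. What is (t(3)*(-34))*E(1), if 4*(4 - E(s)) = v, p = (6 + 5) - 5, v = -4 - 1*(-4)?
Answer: -136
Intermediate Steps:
v = 0 (v = -4 + 4 = 0)
p = 6 (p = 11 - 5 = 6)
E(s) = 4 (E(s) = 4 - ¼*0 = 4 + 0 = 4)
t(Z) = 1 (t(Z) = (-4 + 6) - 1 = 2 - 1 = 1)
(t(3)*(-34))*E(1) = (1*(-34))*4 = -34*4 = -136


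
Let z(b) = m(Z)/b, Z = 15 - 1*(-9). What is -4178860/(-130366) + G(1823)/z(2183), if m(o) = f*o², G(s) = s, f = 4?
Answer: 264216900167/150181632 ≈ 1759.3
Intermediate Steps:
Z = 24 (Z = 15 + 9 = 24)
m(o) = 4*o²
z(b) = 2304/b (z(b) = (4*24²)/b = (4*576)/b = 2304/b)
-4178860/(-130366) + G(1823)/z(2183) = -4178860/(-130366) + 1823/((2304/2183)) = -4178860*(-1/130366) + 1823/((2304*(1/2183))) = 2089430/65183 + 1823/(2304/2183) = 2089430/65183 + 1823*(2183/2304) = 2089430/65183 + 3979609/2304 = 264216900167/150181632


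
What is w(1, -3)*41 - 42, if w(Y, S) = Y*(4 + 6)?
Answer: 368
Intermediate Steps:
w(Y, S) = 10*Y (w(Y, S) = Y*10 = 10*Y)
w(1, -3)*41 - 42 = (10*1)*41 - 42 = 10*41 - 42 = 410 - 42 = 368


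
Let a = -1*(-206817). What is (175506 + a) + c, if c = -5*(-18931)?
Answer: 476978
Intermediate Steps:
a = 206817
c = 94655
(175506 + a) + c = (175506 + 206817) + 94655 = 382323 + 94655 = 476978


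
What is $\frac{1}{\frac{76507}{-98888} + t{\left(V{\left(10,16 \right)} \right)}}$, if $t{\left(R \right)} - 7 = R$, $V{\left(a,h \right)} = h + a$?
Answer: $\frac{98888}{3186797} \approx 0.031031$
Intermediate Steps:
$V{\left(a,h \right)} = a + h$
$t{\left(R \right)} = 7 + R$
$\frac{1}{\frac{76507}{-98888} + t{\left(V{\left(10,16 \right)} \right)}} = \frac{1}{\frac{76507}{-98888} + \left(7 + \left(10 + 16\right)\right)} = \frac{1}{76507 \left(- \frac{1}{98888}\right) + \left(7 + 26\right)} = \frac{1}{- \frac{76507}{98888} + 33} = \frac{1}{\frac{3186797}{98888}} = \frac{98888}{3186797}$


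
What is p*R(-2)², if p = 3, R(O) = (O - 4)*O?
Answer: 432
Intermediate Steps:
R(O) = O*(-4 + O) (R(O) = (-4 + O)*O = O*(-4 + O))
p*R(-2)² = 3*(-2*(-4 - 2))² = 3*(-2*(-6))² = 3*12² = 3*144 = 432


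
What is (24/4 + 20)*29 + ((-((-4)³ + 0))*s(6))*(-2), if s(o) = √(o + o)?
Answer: 754 - 256*√3 ≈ 310.60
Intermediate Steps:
s(o) = √2*√o (s(o) = √(2*o) = √2*√o)
(24/4 + 20)*29 + ((-((-4)³ + 0))*s(6))*(-2) = (24/4 + 20)*29 + ((-((-4)³ + 0))*(√2*√6))*(-2) = (24*(¼) + 20)*29 + ((-(-64 + 0))*(2*√3))*(-2) = (6 + 20)*29 + ((-1*(-64))*(2*√3))*(-2) = 26*29 + (64*(2*√3))*(-2) = 754 + (128*√3)*(-2) = 754 - 256*√3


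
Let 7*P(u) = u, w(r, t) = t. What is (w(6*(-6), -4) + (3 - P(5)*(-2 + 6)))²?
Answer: 729/49 ≈ 14.878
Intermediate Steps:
P(u) = u/7
(w(6*(-6), -4) + (3 - P(5)*(-2 + 6)))² = (-4 + (3 - (⅐)*5*(-2 + 6)))² = (-4 + (3 - 5*4/7))² = (-4 + (3 - 1*20/7))² = (-4 + (3 - 20/7))² = (-4 + ⅐)² = (-27/7)² = 729/49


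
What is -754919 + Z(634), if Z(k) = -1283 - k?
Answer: -756836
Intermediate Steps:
-754919 + Z(634) = -754919 + (-1283 - 1*634) = -754919 + (-1283 - 634) = -754919 - 1917 = -756836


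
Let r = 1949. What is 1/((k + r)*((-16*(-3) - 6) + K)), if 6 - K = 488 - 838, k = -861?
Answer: 1/433024 ≈ 2.3093e-6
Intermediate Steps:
K = 356 (K = 6 - (488 - 838) = 6 - 1*(-350) = 6 + 350 = 356)
1/((k + r)*((-16*(-3) - 6) + K)) = 1/((-861 + 1949)*((-16*(-3) - 6) + 356)) = 1/(1088*((48 - 6) + 356)) = 1/(1088*(42 + 356)) = 1/(1088*398) = 1/433024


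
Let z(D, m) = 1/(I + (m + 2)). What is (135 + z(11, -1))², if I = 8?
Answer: 1478656/81 ≈ 18255.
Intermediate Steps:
z(D, m) = 1/(10 + m) (z(D, m) = 1/(8 + (m + 2)) = 1/(8 + (2 + m)) = 1/(10 + m))
(135 + z(11, -1))² = (135 + 1/(10 - 1))² = (135 + 1/9)² = (135 + ⅑)² = (1216/9)² = 1478656/81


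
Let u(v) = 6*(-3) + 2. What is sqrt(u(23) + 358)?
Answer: 3*sqrt(38) ≈ 18.493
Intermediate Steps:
u(v) = -16 (u(v) = -18 + 2 = -16)
sqrt(u(23) + 358) = sqrt(-16 + 358) = sqrt(342) = 3*sqrt(38)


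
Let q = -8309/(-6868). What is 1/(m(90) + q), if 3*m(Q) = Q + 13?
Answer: 20604/732331 ≈ 0.028135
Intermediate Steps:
q = 8309/6868 (q = -8309*(-1/6868) = 8309/6868 ≈ 1.2098)
m(Q) = 13/3 + Q/3 (m(Q) = (Q + 13)/3 = (13 + Q)/3 = 13/3 + Q/3)
1/(m(90) + q) = 1/((13/3 + (⅓)*90) + 8309/6868) = 1/((13/3 + 30) + 8309/6868) = 1/(103/3 + 8309/6868) = 1/(732331/20604) = 20604/732331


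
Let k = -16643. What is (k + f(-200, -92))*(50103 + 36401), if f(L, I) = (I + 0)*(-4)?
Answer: -1407852600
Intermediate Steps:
f(L, I) = -4*I (f(L, I) = I*(-4) = -4*I)
(k + f(-200, -92))*(50103 + 36401) = (-16643 - 4*(-92))*(50103 + 36401) = (-16643 + 368)*86504 = -16275*86504 = -1407852600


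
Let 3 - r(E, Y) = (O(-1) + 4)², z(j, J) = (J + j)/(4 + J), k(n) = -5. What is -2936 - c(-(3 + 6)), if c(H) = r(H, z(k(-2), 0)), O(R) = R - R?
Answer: -2923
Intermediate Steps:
z(j, J) = (J + j)/(4 + J)
O(R) = 0
r(E, Y) = -13 (r(E, Y) = 3 - (0 + 4)² = 3 - 1*4² = 3 - 1*16 = 3 - 16 = -13)
c(H) = -13
-2936 - c(-(3 + 6)) = -2936 - 1*(-13) = -2936 + 13 = -2923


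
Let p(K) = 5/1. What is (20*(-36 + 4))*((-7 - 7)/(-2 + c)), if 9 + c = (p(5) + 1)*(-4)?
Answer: -256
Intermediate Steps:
p(K) = 5 (p(K) = 5*1 = 5)
c = -33 (c = -9 + (5 + 1)*(-4) = -9 + 6*(-4) = -9 - 24 = -33)
(20*(-36 + 4))*((-7 - 7)/(-2 + c)) = (20*(-36 + 4))*((-7 - 7)/(-2 - 33)) = (20*(-32))*(-14/(-35)) = -(-8960)*(-1)/35 = -640*2/5 = -256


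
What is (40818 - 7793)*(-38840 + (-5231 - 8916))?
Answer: -1749895675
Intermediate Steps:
(40818 - 7793)*(-38840 + (-5231 - 8916)) = 33025*(-38840 - 14147) = 33025*(-52987) = -1749895675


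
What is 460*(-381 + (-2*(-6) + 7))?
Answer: -166520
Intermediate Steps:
460*(-381 + (-2*(-6) + 7)) = 460*(-381 + (12 + 7)) = 460*(-381 + 19) = 460*(-362) = -166520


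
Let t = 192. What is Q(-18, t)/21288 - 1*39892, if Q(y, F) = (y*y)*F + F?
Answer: -35381604/887 ≈ -39889.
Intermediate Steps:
Q(y, F) = F + F*y² (Q(y, F) = y²*F + F = F*y² + F = F + F*y²)
Q(-18, t)/21288 - 1*39892 = (192*(1 + (-18)²))/21288 - 1*39892 = (192*(1 + 324))*(1/21288) - 39892 = (192*325)*(1/21288) - 39892 = 62400*(1/21288) - 39892 = 2600/887 - 39892 = -35381604/887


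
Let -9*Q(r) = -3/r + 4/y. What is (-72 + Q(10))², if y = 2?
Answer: 42211009/8100 ≈ 5211.2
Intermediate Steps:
Q(r) = -2/9 + 1/(3*r) (Q(r) = -(-3/r + 4/2)/9 = -(-3/r + 4*(½))/9 = -(-3/r + 2)/9 = -(2 - 3/r)/9 = -2/9 + 1/(3*r))
(-72 + Q(10))² = (-72 + (⅑)*(3 - 2*10)/10)² = (-72 + (⅑)*(⅒)*(3 - 20))² = (-72 + (⅑)*(⅒)*(-17))² = (-72 - 17/90)² = (-6497/90)² = 42211009/8100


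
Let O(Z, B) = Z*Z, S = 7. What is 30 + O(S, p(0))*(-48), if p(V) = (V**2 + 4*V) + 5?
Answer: -2322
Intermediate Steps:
p(V) = 5 + V**2 + 4*V
O(Z, B) = Z**2
30 + O(S, p(0))*(-48) = 30 + 7**2*(-48) = 30 + 49*(-48) = 30 - 2352 = -2322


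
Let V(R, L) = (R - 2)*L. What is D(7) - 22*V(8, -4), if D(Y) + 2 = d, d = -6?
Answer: 520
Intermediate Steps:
V(R, L) = L*(-2 + R) (V(R, L) = (-2 + R)*L = L*(-2 + R))
D(Y) = -8 (D(Y) = -2 - 6 = -8)
D(7) - 22*V(8, -4) = -8 - (-88)*(-2 + 8) = -8 - (-88)*6 = -8 - 22*(-24) = -8 + 528 = 520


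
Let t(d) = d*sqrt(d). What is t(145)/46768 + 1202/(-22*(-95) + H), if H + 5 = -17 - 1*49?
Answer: 1202/2019 + 145*sqrt(145)/46768 ≈ 0.63268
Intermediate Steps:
H = -71 (H = -5 + (-17 - 1*49) = -5 + (-17 - 49) = -5 - 66 = -71)
t(d) = d**(3/2)
t(145)/46768 + 1202/(-22*(-95) + H) = 145**(3/2)/46768 + 1202/(-22*(-95) - 71) = (145*sqrt(145))*(1/46768) + 1202/(2090 - 71) = 145*sqrt(145)/46768 + 1202/2019 = 1202/2019 + 145*sqrt(145)/46768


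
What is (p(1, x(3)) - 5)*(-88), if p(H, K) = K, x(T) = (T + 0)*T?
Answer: -352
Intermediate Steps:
x(T) = T² (x(T) = T*T = T²)
(p(1, x(3)) - 5)*(-88) = (3² - 5)*(-88) = (9 - 5)*(-88) = 4*(-88) = -352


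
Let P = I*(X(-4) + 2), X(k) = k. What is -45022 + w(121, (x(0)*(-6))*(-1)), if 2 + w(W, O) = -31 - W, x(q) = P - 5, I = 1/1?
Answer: -45176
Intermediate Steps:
I = 1
P = -2 (P = 1*(-4 + 2) = 1*(-2) = -2)
x(q) = -7 (x(q) = -2 - 5 = -7)
w(W, O) = -33 - W (w(W, O) = -2 + (-31 - W) = -33 - W)
-45022 + w(121, (x(0)*(-6))*(-1)) = -45022 + (-33 - 1*121) = -45022 + (-33 - 121) = -45022 - 154 = -45176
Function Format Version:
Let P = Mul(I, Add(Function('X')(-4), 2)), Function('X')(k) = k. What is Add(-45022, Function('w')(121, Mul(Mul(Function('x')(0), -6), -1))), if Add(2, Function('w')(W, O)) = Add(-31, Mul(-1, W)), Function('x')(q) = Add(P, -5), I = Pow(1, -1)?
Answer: -45176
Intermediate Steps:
I = 1
P = -2 (P = Mul(1, Add(-4, 2)) = Mul(1, -2) = -2)
Function('x')(q) = -7 (Function('x')(q) = Add(-2, -5) = -7)
Function('w')(W, O) = Add(-33, Mul(-1, W)) (Function('w')(W, O) = Add(-2, Add(-31, Mul(-1, W))) = Add(-33, Mul(-1, W)))
Add(-45022, Function('w')(121, Mul(Mul(Function('x')(0), -6), -1))) = Add(-45022, Add(-33, Mul(-1, 121))) = Add(-45022, Add(-33, -121)) = Add(-45022, -154) = -45176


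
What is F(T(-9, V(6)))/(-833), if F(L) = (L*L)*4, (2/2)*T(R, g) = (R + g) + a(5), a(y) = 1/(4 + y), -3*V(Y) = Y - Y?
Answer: -25600/67473 ≈ -0.37941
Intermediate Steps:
V(Y) = 0 (V(Y) = -(Y - Y)/3 = -⅓*0 = 0)
T(R, g) = ⅑ + R + g (T(R, g) = (R + g) + 1/(4 + 5) = (R + g) + 1/9 = (R + g) + ⅑ = ⅑ + R + g)
F(L) = 4*L² (F(L) = L²*4 = 4*L²)
F(T(-9, V(6)))/(-833) = (4*(⅑ - 9 + 0)²)/(-833) = (4*(-80/9)²)*(-1/833) = (4*(6400/81))*(-1/833) = (25600/81)*(-1/833) = -25600/67473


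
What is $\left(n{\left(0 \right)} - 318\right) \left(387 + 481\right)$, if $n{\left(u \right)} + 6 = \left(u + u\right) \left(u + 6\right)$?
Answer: $-281232$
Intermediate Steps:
$n{\left(u \right)} = -6 + 2 u \left(6 + u\right)$ ($n{\left(u \right)} = -6 + \left(u + u\right) \left(u + 6\right) = -6 + 2 u \left(6 + u\right)$)
$\left(n{\left(0 \right)} - 318\right) \left(387 + 481\right) = \left(\left(-6 + 2 \cdot 0^{2} + 12 \cdot 0\right) - 318\right) \left(387 + 481\right) = \left(\left(-6 + 2 \cdot 0 + 0\right) - 318\right) 868 = \left(\left(-6 + 0 + 0\right) - 318\right) 868 = \left(-6 - 318\right) 868 = \left(-324\right) 868 = -281232$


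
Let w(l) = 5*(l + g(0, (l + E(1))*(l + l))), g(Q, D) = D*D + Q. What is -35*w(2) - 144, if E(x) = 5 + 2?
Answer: -227294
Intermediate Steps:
E(x) = 7
g(Q, D) = Q + D**2 (g(Q, D) = D**2 + Q = Q + D**2)
w(l) = 5*l + 20*l**2*(7 + l)**2 (w(l) = 5*(l + (0 + ((l + 7)*(l + l))**2)) = 5*(l + (0 + ((7 + l)*(2*l))**2)) = 5*(l + (0 + (2*l*(7 + l))**2)) = 5*(l + (0 + 4*l**2*(7 + l)**2)) = 5*(l + 4*l**2*(7 + l)**2) = 5*l + 20*l**2*(7 + l)**2)
-35*w(2) - 144 = -175*2*(1 + 4*2*(7 + 2)**2) - 144 = -175*2*(1 + 4*2*9**2) - 144 = -175*2*(1 + 4*2*81) - 144 = -175*2*(1 + 648) - 144 = -175*2*649 - 144 = -35*6490 - 144 = -227150 - 144 = -227294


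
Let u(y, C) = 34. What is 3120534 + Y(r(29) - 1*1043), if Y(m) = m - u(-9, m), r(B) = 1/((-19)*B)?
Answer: 1718820806/551 ≈ 3.1195e+6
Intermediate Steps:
r(B) = -1/(19*B)
Y(m) = -34 + m (Y(m) = m - 1*34 = m - 34 = -34 + m)
3120534 + Y(r(29) - 1*1043) = 3120534 + (-34 + (-1/19/29 - 1*1043)) = 3120534 + (-34 + (-1/19*1/29 - 1043)) = 3120534 + (-34 + (-1/551 - 1043)) = 3120534 + (-34 - 574694/551) = 3120534 - 593428/551 = 1718820806/551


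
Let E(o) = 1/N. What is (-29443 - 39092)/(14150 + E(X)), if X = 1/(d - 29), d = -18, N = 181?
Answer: -4134945/853717 ≈ -4.8435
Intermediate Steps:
X = -1/47 (X = 1/(-18 - 29) = 1/(-47) = -1/47 ≈ -0.021277)
E(o) = 1/181
(-29443 - 39092)/(14150 + E(X)) = (-29443 - 39092)/(14150 + 1/181) = -68535/2561151/181 = -68535*181/2561151 = -4134945/853717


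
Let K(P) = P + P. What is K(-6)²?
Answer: 144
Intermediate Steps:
K(P) = 2*P
K(-6)² = (2*(-6))² = (-12)² = 144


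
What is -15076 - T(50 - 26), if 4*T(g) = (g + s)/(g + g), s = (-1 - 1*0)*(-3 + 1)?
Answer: -1447309/96 ≈ -15076.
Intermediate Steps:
s = 2 (s = (-1 + 0)*(-2) = -1*(-2) = 2)
T(g) = (2 + g)/(8*g) (T(g) = ((g + 2)/(g + g))/4 = ((2 + g)/((2*g)))/4 = ((2 + g)*(1/(2*g)))/4 = ((2 + g)/(2*g))/4 = (2 + g)/(8*g))
-15076 - T(50 - 26) = -15076 - (2 + (50 - 26))/(8*(50 - 26)) = -15076 - (2 + 24)/(8*24) = -15076 - 26/(8*24) = -15076 - 1*13/96 = -15076 - 13/96 = -1447309/96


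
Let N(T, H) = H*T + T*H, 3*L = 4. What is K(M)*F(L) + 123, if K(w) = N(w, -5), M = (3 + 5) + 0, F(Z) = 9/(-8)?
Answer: 213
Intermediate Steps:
L = 4/3 (L = (⅓)*4 = 4/3 ≈ 1.3333)
F(Z) = -9/8 (F(Z) = 9*(-⅛) = -9/8)
N(T, H) = 2*H*T (N(T, H) = H*T + H*T = 2*H*T)
M = 8 (M = 8 + 0 = 8)
K(w) = -10*w (K(w) = 2*(-5)*w = -10*w)
K(M)*F(L) + 123 = -10*8*(-9/8) + 123 = -80*(-9/8) + 123 = 90 + 123 = 213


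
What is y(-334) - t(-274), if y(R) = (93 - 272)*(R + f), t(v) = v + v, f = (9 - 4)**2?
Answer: 55859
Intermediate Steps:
f = 25 (f = 5**2 = 25)
t(v) = 2*v
y(R) = -4475 - 179*R (y(R) = (93 - 272)*(R + 25) = -179*(25 + R) = -4475 - 179*R)
y(-334) - t(-274) = (-4475 - 179*(-334)) - 2*(-274) = (-4475 + 59786) - 1*(-548) = 55311 + 548 = 55859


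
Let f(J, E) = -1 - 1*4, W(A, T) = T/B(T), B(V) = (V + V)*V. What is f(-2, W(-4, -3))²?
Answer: 25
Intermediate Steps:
B(V) = 2*V² (B(V) = (2*V)*V = 2*V²)
W(A, T) = 1/(2*T) (W(A, T) = T/((2*T²)) = T*(1/(2*T²)) = 1/(2*T))
f(J, E) = -5 (f(J, E) = -1 - 4 = -5)
f(-2, W(-4, -3))² = (-5)² = 25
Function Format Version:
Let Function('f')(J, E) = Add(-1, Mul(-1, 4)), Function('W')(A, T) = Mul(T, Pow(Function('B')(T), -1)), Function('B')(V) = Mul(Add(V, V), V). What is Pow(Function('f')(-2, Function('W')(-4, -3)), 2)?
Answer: 25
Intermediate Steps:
Function('B')(V) = Mul(2, Pow(V, 2)) (Function('B')(V) = Mul(Mul(2, V), V) = Mul(2, Pow(V, 2)))
Function('W')(A, T) = Mul(Rational(1, 2), Pow(T, -1)) (Function('W')(A, T) = Mul(T, Pow(Mul(2, Pow(T, 2)), -1)) = Mul(T, Mul(Rational(1, 2), Pow(T, -2))) = Mul(Rational(1, 2), Pow(T, -1)))
Function('f')(J, E) = -5 (Function('f')(J, E) = Add(-1, -4) = -5)
Pow(Function('f')(-2, Function('W')(-4, -3)), 2) = Pow(-5, 2) = 25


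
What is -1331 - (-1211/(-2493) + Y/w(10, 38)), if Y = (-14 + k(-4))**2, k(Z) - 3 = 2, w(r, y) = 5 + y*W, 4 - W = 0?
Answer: -521346791/391401 ≈ -1332.0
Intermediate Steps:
W = 4 (W = 4 - 1*0 = 4 + 0 = 4)
w(r, y) = 5 + 4*y (w(r, y) = 5 + y*4 = 5 + 4*y)
k(Z) = 5 (k(Z) = 3 + 2 = 5)
Y = 81 (Y = (-14 + 5)**2 = (-9)**2 = 81)
-1331 - (-1211/(-2493) + Y/w(10, 38)) = -1331 - (-1211/(-2493) + 81/(5 + 4*38)) = -1331 - (-1211*(-1/2493) + 81/(5 + 152)) = -1331 - (1211/2493 + 81/157) = -1331 - 1*392060/391401 = -1331 - 392060/391401 = -521346791/391401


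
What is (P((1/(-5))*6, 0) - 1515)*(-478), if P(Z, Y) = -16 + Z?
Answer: 3661958/5 ≈ 7.3239e+5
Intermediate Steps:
(P((1/(-5))*6, 0) - 1515)*(-478) = ((-16 + (1/(-5))*6) - 1515)*(-478) = ((-16 + (1*(-⅕))*6) - 1515)*(-478) = ((-16 - ⅕*6) - 1515)*(-478) = ((-16 - 6/5) - 1515)*(-478) = (-86/5 - 1515)*(-478) = -7661/5*(-478) = 3661958/5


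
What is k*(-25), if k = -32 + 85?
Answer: -1325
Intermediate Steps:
k = 53
k*(-25) = 53*(-25) = -1325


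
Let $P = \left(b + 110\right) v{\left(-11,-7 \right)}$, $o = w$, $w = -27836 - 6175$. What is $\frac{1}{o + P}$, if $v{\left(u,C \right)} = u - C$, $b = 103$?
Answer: $- \frac{1}{34863} \approx -2.8684 \cdot 10^{-5}$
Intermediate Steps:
$w = -34011$
$o = -34011$
$P = -852$ ($P = \left(103 + 110\right) \left(-11 - -7\right) = 213 \left(-11 + 7\right) = 213 \left(-4\right) = -852$)
$\frac{1}{o + P} = \frac{1}{-34011 - 852} = \frac{1}{-34863} = - \frac{1}{34863}$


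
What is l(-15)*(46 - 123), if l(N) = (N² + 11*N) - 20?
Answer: -3080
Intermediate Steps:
l(N) = -20 + N² + 11*N
l(-15)*(46 - 123) = (-20 + (-15)² + 11*(-15))*(46 - 123) = (-20 + 225 - 165)*(-77) = 40*(-77) = -3080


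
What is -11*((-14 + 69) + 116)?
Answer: -1881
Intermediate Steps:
-11*((-14 + 69) + 116) = -11*(55 + 116) = -11*171 = -1881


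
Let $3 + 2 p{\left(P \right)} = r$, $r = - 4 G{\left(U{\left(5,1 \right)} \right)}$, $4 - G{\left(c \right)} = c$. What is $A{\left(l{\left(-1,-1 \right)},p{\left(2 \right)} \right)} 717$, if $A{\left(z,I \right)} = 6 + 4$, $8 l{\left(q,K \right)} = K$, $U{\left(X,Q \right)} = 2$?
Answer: $7170$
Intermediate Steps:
$G{\left(c \right)} = 4 - c$
$l{\left(q,K \right)} = \frac{K}{8}$
$r = -8$ ($r = - 4 \left(4 - 2\right) = \left(-4\right) 2 = -8$)
$p{\left(P \right)} = - \frac{11}{2}$ ($p{\left(P \right)} = - \frac{3}{2} + \frac{1}{2} \left(-8\right) = - \frac{3}{2} - 4 = - \frac{11}{2}$)
$A{\left(z,I \right)} = 10$
$A{\left(l{\left(-1,-1 \right)},p{\left(2 \right)} \right)} 717 = 10 \cdot 717 = 7170$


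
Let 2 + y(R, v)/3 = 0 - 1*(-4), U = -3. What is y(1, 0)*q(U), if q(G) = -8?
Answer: -48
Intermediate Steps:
y(R, v) = 6 (y(R, v) = -6 + 3*(0 - 1*(-4)) = -6 + 3*(0 + 4) = -6 + 3*4 = -6 + 12 = 6)
y(1, 0)*q(U) = 6*(-8) = -48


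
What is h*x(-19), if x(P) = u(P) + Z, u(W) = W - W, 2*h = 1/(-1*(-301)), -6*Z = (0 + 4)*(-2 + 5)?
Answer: -1/301 ≈ -0.0033223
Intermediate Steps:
Z = -2 (Z = -(0 + 4)*(-2 + 5)/6 = -2*3/3 = -1/6*12 = -2)
h = 1/602 (h = 1/(2*((-1*(-301)))) = (1/2)/301 = (1/2)*(1/301) = 1/602 ≈ 0.0016611)
u(W) = 0
x(P) = -2 (x(P) = 0 - 2 = -2)
h*x(-19) = (1/602)*(-2) = -1/301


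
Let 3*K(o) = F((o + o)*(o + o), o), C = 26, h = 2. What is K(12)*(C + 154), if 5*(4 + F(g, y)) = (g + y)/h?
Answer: 3288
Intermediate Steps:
F(g, y) = -4 + g/10 + y/10 (F(g, y) = -4 + ((g + y)/2)/5 = -4 + ((g + y)*(½))/5 = -4 + (g/2 + y/2)/5 = -4 + (g/10 + y/10) = -4 + g/10 + y/10)
K(o) = -4/3 + o/30 + 2*o²/15 (K(o) = (-4 + ((o + o)*(o + o))/10 + o/10)/3 = (-4 + ((2*o)*(2*o))/10 + o/10)/3 = (-4 + (4*o²)/10 + o/10)/3 = (-4 + 2*o²/5 + o/10)/3 = (-4 + o/10 + 2*o²/5)/3 = -4/3 + o/30 + 2*o²/15)
K(12)*(C + 154) = (-4/3 + (1/30)*12 + (2/15)*12²)*(26 + 154) = (-4/3 + ⅖ + (2/15)*144)*180 = (-4/3 + ⅖ + 96/5)*180 = (274/15)*180 = 3288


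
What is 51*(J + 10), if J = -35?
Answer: -1275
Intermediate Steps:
51*(J + 10) = 51*(-35 + 10) = 51*(-25) = -1275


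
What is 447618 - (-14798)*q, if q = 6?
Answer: 536406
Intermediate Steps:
447618 - (-14798)*q = 447618 - (-14798)*6 = 447618 - 1*(-88788) = 447618 + 88788 = 536406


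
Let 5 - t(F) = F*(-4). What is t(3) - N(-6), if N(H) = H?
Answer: 23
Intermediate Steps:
t(F) = 5 + 4*F (t(F) = 5 - F*(-4) = 5 - (-4)*F = 5 + 4*F)
t(3) - N(-6) = (5 + 4*3) - 1*(-6) = (5 + 12) + 6 = 17 + 6 = 23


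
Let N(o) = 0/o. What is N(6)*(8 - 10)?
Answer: 0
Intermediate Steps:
N(o) = 0
N(6)*(8 - 10) = 0*(8 - 10) = 0*(-2) = 0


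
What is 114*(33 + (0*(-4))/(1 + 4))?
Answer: 3762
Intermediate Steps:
114*(33 + (0*(-4))/(1 + 4)) = 114*(33 + 0/5) = 114*(33 + 0*(1/5)) = 114*(33 + 0) = 114*33 = 3762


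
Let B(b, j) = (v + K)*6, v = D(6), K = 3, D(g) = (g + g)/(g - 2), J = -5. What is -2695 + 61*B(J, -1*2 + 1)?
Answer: -499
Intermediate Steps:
D(g) = 2*g/(-2 + g) (D(g) = (2*g)/(-2 + g) = 2*g/(-2 + g))
v = 3 (v = 2*6/(-2 + 6) = 2*6/4 = 2*6*(1/4) = 3)
B(b, j) = 36 (B(b, j) = (3 + 3)*6 = 6*6 = 36)
-2695 + 61*B(J, -1*2 + 1) = -2695 + 61*36 = -2695 + 2196 = -499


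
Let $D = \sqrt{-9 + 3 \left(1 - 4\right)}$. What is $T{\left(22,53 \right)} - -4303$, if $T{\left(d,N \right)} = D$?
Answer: $4303 + 3 i \sqrt{2} \approx 4303.0 + 4.2426 i$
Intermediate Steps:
$D = 3 i \sqrt{2}$ ($D = \sqrt{-9 + 3 \left(-3\right)} = \sqrt{-9 - 9} = \sqrt{-18} = 3 i \sqrt{2} \approx 4.2426 i$)
$T{\left(d,N \right)} = 3 i \sqrt{2}$
$T{\left(22,53 \right)} - -4303 = 3 i \sqrt{2} - -4303 = 3 i \sqrt{2} + 4303 = 4303 + 3 i \sqrt{2}$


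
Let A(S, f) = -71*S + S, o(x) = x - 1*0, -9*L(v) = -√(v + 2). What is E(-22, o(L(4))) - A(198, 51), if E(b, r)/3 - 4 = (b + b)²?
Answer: 19680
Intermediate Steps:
L(v) = √(2 + v)/9 (L(v) = -(-1)*√(v + 2)/9 = -(-1)*√(2 + v)/9 = √(2 + v)/9)
o(x) = x (o(x) = x + 0 = x)
E(b, r) = 12 + 12*b² (E(b, r) = 12 + 3*(b + b)² = 12 + 3*(2*b)² = 12 + 3*(4*b²) = 12 + 12*b²)
A(S, f) = -70*S
E(-22, o(L(4))) - A(198, 51) = (12 + 12*(-22)²) - (-70)*198 = (12 + 12*484) - 1*(-13860) = (12 + 5808) + 13860 = 5820 + 13860 = 19680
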